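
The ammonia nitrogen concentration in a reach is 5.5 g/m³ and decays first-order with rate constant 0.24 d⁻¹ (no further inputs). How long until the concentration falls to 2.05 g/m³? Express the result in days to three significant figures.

4.11 d

t = ln(C₀/C)/k = ln(5.5/2.05)/0.24 = 0.9869/0.24 = 4.112 d.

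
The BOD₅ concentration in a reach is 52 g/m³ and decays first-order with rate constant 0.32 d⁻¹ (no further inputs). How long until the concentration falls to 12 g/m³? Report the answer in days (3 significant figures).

4.58 d

t = ln(C₀/C)/k = ln(52/12)/0.32 = 1.466/0.32 = 4.582 d.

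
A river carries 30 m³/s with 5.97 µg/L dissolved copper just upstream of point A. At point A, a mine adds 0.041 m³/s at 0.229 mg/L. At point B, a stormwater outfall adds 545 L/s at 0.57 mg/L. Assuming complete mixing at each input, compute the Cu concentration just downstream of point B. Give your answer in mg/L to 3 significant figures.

5.97 µg/L = 0.00597 mg/L.
After input A: C = (30·0.00597 + 0.041·0.229) / 30.04 = 0.006274 mg/L.
545 L/s = 0.545 m³/s.
After input B: C = (30.04·0.006274 + 0.545·0.57) / 30.59 = 0.01632 mg/L.

0.0163 mg/L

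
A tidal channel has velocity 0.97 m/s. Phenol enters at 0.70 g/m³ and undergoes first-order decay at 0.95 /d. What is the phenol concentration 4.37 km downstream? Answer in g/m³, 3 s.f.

0.666 g/m³

Travel time t = 4.37 km / 0.97 m/s = 4370/0.97 = 4505 s = 0.05214 d.
First-order decay: C = 0.70·exp(−0.95·0.05214) = 0.70·0.9517 = 0.6662 g/m³.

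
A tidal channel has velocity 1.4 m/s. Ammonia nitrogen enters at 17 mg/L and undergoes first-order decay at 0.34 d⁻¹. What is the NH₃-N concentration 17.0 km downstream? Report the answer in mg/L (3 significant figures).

16.2 mg/L

Travel time t = 17.0 km / 1.4 m/s = 1.7e+04/1.4 = 1.214e+04 s = 0.1405 d.
First-order decay: C = 17·exp(−0.34·0.1405) = 17·0.9533 = 16.21 mg/L.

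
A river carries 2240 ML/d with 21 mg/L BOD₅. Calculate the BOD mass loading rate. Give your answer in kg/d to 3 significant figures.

2240 ML/d = 25.93 m³/s.
Mass flux = Q·C = 25.93 m³/s × 21 g/m³ = 544.4 g/s.
= 544.4 g/s × 86.4 = 4.704e+04 kg/d.

47000 kg/d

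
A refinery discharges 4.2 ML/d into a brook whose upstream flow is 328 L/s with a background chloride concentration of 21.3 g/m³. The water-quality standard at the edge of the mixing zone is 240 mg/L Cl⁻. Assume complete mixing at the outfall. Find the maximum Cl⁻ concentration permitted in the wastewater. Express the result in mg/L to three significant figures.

4.2 ML/d = 0.04861 m³/s.
328 L/s = 0.328 m³/s.
Mass balance: 240·0.3766 = 0.04861·Cₑ + 0.328·21.3.
Cₑ = (90.39 − 6.986) / 0.04861 = 1716 mg/L.

1720 mg/L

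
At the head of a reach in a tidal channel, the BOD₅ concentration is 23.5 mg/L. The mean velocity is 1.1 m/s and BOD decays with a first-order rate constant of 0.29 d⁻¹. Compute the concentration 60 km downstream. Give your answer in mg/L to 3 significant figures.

Travel time t = 60 km / 1.1 m/s = 6e+04/1.1 = 5.455e+04 s = 0.6313 d.
First-order decay: C = 23.5·exp(−0.29·0.6313) = 23.5·0.8327 = 19.57 mg/L.

19.6 mg/L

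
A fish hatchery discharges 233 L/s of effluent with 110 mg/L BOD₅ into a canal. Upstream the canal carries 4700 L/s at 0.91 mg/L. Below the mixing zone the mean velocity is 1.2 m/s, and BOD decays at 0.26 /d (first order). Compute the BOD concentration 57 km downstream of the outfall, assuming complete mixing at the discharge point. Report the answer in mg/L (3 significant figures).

5.26 mg/L

233 L/s = 0.233 m³/s.
4700 L/s = 4.7 m³/s.
After complete mixing, C₀ = (0.233·110 + 4.7·0.91) / 4.933 = 6.063 mg/L.
Travel time t = 5.7e+04 m / 1.2 m/s = 4.75e+04 s = 0.5498 d.
C = 6.063·exp(−0.26·0.5498) = 6.063·0.8668 = 5.255 mg/L.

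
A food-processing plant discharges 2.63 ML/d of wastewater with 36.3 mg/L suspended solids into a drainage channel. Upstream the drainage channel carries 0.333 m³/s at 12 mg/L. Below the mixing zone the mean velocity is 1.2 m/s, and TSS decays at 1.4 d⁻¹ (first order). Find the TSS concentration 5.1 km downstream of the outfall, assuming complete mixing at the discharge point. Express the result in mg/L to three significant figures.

13.1 mg/L

2.63 ML/d = 0.03044 m³/s.
After complete mixing, C₀ = (0.03044·36.3 + 0.333·12) / 0.3634 = 14.04 mg/L.
Travel time t = 5100 m / 1.2 m/s = 4250 s = 0.04919 d.
C = 14.04·exp(−1.4·0.04919) = 14.04·0.9335 = 13.1 mg/L.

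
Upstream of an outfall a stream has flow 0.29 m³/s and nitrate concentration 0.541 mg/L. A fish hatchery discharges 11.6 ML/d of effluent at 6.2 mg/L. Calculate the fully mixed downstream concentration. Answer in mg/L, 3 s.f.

11.6 ML/d = 0.1343 m³/s.
Conservation of mass across the mixing zone: C = (0.1343·6.2 + 0.29·0.541) / (0.1343 + 0.29) = 0.9893/0.4243 = 2.332 mg/L.

2.33 mg/L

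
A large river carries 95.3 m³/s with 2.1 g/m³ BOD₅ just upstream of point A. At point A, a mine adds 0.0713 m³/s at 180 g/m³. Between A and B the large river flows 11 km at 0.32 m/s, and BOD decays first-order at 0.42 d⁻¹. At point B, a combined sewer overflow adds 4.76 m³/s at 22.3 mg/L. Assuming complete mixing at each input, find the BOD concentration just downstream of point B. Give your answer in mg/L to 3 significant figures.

2.86 mg/L

After input A: C = (95.3·2.1 + 0.0713·180) / 95.37 = 2.233 mg/L.
Over the 11 km reach to input B (t = 3.438e+04 s = 0.3979 d), decay gives C = 2.233·exp(−0.42·0.3979) = 1.889 mg/L.
After input B: C = (95.37·1.889 + 4.76·22.3) / 100.1 = 2.86 mg/L.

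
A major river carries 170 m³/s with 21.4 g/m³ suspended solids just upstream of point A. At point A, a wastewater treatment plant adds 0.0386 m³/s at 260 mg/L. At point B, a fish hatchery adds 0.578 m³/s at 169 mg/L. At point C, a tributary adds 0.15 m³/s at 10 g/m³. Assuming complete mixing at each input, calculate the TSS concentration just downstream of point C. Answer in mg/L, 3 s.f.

After input A: C = (170·21.4 + 0.0386·260) / 170 = 21.45 mg/L.
After input B: C = (170·21.45 + 0.578·169) / 170.6 = 21.95 mg/L.
After input C: C = (170.6·21.95 + 0.15·10) / 170.8 = 21.94 mg/L.

21.9 mg/L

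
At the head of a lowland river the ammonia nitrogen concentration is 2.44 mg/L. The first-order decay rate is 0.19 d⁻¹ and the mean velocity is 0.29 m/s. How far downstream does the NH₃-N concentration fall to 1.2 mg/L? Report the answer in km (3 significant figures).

93.6 km

From C = C₀·e^(−kt), t = ln(C₀/C)/k = ln(2.44/1.2)/0.19 = 0.7097/0.19 = 3.735 d.
Distance = v·t = 0.29 m/s × 3.227e+05 s = 9.359e+04 m = 93.59 km.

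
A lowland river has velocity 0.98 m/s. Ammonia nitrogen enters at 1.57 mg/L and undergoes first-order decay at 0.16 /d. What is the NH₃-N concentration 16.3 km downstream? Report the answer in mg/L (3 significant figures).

Travel time t = 16.3 km / 0.98 m/s = 1.63e+04/0.98 = 1.663e+04 s = 0.1925 d.
First-order decay: C = 1.57·exp(−0.16·0.1925) = 1.57·0.9697 = 1.522 mg/L.

1.52 mg/L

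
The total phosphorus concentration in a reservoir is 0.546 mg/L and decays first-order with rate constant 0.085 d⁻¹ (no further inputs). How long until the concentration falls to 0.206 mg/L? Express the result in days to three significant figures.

11.5 d

t = ln(C₀/C)/k = ln(0.546/0.206)/0.085 = 0.9747/0.085 = 11.47 d.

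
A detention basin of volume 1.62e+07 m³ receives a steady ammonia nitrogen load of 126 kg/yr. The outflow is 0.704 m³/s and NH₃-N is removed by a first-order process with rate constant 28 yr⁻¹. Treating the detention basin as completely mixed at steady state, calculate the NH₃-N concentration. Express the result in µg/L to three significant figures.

Outflow Q = 0.704 m³/s × 3.156e+07 s/yr = 2.222e+07 m³/yr.
Steady-state CSTR mass balance: W = Q·C + k·V·C, so C = W/(Q + kV).
Q + kV = 2.222e+07 + 28·1.62e+07 = 4.758e+08 m³/yr.
C = 126/4.758e+08 = 2.648e-07 kg/m³ = 0.0002648 mg/L = 0.2648 µg/L.

0.265 µg/L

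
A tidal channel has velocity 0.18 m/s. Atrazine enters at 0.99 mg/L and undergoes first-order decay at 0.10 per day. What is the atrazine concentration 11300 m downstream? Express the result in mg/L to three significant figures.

Travel time t = 11300 m / 0.18 m/s = 1.13e+04/0.18 = 6.278e+04 s = 0.7266 d.
First-order decay: C = 0.99·exp(−0.10·0.7266) = 0.99·0.9299 = 0.9206 mg/L.

0.921 mg/L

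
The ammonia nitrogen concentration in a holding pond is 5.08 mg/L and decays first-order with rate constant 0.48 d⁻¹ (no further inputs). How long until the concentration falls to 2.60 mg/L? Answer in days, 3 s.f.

t = ln(C₀/C)/k = ln(5.08/2.60)/0.48 = 0.6698/0.48 = 1.395 d.

1.40 d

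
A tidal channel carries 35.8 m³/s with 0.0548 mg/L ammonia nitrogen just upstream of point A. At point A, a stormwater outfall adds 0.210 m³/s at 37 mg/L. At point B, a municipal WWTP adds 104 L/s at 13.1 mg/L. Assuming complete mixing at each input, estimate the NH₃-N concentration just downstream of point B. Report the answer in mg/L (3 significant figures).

After input A: C = (35.8·0.0548 + 0.21·37) / 36.01 = 0.2703 mg/L.
104 L/s = 0.104 m³/s.
After input B: C = (36.01·0.2703 + 0.104·13.1) / 36.11 = 0.3072 mg/L.

0.307 mg/L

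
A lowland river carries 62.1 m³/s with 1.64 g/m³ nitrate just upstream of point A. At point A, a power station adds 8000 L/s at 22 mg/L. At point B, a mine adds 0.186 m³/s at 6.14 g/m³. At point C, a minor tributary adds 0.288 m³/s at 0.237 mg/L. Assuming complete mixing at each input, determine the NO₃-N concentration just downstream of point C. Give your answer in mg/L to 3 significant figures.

3.95 mg/L

8000 L/s = 8 m³/s.
After input A: C = (62.1·1.64 + 8·22) / 70.1 = 3.964 mg/L.
After input B: C = (70.1·3.964 + 0.186·6.14) / 70.29 = 3.969 mg/L.
After input C: C = (70.29·3.969 + 0.288·0.237) / 70.57 = 3.954 mg/L.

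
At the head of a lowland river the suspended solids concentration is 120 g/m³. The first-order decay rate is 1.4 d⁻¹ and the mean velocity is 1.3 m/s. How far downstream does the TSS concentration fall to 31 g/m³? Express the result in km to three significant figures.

From C = C₀·e^(−kt), t = ln(C₀/C)/k = ln(120/31)/1.4 = 1.354/1.4 = 0.9668 d.
Distance = v·t = 1.3 m/s × 8.353e+04 s = 1.086e+05 m = 108.6 km.

109 km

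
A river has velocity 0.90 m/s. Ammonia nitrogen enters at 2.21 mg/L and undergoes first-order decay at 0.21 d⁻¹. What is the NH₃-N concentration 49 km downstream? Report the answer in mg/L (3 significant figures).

Travel time t = 49 km / 0.90 m/s = 4.9e+04/0.90 = 5.444e+04 s = 0.6301 d.
First-order decay: C = 2.21·exp(−0.21·0.6301) = 2.21·0.8761 = 1.936 mg/L.

1.94 mg/L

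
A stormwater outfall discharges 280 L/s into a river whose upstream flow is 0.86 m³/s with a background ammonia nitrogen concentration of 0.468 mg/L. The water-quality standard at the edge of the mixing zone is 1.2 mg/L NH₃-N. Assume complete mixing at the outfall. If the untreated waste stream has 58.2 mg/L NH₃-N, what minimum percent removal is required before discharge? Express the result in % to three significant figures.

280 L/s = 0.28 m³/s.
Mass balance: 1.2·1.14 = 0.28·Cₑ + 0.86·0.468.
Cₑ = (1.368 − 0.4025) / 0.28 = 3.448 mg/L.
Required removal = 1 − 3.448/58.2 = 94.08 %.

94.1 %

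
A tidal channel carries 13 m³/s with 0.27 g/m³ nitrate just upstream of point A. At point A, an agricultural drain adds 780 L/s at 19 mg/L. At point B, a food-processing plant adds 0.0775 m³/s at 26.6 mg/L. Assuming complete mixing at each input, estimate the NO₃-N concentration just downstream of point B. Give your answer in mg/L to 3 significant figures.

1.47 mg/L

780 L/s = 0.78 m³/s.
After input A: C = (13·0.27 + 0.78·19) / 13.78 = 1.33 mg/L.
After input B: C = (13.78·1.33 + 0.0775·26.6) / 13.86 = 1.472 mg/L.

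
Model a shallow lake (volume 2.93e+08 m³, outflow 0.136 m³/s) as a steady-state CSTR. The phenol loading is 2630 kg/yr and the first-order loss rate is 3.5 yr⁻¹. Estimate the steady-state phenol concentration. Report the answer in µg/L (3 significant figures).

2.55 µg/L

Outflow Q = 0.136 m³/s × 3.156e+07 s/yr = 4.292e+06 m³/yr.
Steady-state CSTR mass balance: W = Q·C + k·V·C, so C = W/(Q + kV).
Q + kV = 4.292e+06 + 3.5·2.93e+08 = 1.03e+09 m³/yr.
C = 2630/1.03e+09 = 2.554e-06 kg/m³ = 0.002554 mg/L = 2.554 µg/L.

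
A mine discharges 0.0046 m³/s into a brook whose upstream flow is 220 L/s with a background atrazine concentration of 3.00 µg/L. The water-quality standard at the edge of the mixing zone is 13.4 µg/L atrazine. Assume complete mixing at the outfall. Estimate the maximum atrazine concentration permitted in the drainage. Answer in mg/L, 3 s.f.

220 L/s = 0.22 m³/s.
3.00 µg/L = 0.003 mg/L.
13.4 µg/L = 0.0134 mg/L.
Mass balance: 0.0134·0.2246 = 0.0046·Cₑ + 0.22·0.003.
Cₑ = (0.00301 − 0.00066) / 0.0046 = 0.5108 mg/L.

0.511 mg/L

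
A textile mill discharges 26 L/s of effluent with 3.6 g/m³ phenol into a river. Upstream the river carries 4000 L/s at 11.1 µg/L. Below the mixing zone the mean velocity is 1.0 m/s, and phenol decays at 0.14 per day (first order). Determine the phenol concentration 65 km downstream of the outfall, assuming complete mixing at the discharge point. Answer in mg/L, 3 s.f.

26 L/s = 0.026 m³/s.
4000 L/s = 4 m³/s.
11.1 µg/L = 0.0111 mg/L.
After complete mixing, C₀ = (0.026·3.6 + 4·0.0111) / 4.026 = 0.03428 mg/L.
Travel time t = 6.5e+04 m / 1.0 m/s = 6.5e+04 s = 0.7523 d.
C = 0.03428·exp(−0.14·0.7523) = 0.03428·0.9 = 0.03085 mg/L.

0.0309 mg/L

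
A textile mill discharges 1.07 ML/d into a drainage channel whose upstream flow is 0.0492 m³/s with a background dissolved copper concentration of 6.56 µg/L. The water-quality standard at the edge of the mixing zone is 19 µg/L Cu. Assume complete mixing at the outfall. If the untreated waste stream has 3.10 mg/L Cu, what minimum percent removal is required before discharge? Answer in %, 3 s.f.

97.8 %

1.07 ML/d = 0.01238 m³/s.
6.56 µg/L = 0.00656 mg/L.
19 µg/L = 0.019 mg/L.
Mass balance: 0.019·0.06158 = 0.01238·Cₑ + 0.0492·0.00656.
Cₑ = (0.00117 − 0.0003228) / 0.01238 = 0.06842 mg/L.
Required removal = 1 − 0.06842/3.10 = 97.79 %.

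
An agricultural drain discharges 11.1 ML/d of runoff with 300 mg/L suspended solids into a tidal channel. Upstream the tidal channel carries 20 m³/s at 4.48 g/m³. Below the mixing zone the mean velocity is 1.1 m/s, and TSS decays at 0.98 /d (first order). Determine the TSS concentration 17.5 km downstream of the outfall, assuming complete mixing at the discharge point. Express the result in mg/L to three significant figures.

11.1 ML/d = 0.1285 m³/s.
After complete mixing, C₀ = (0.1285·300 + 20·4.48) / 20.13 = 6.366 mg/L.
Travel time t = 1.75e+04 m / 1.1 m/s = 1.591e+04 s = 0.1841 d.
C = 6.366·exp(−0.98·0.1841) = 6.366·0.8349 = 5.315 mg/L.

5.32 mg/L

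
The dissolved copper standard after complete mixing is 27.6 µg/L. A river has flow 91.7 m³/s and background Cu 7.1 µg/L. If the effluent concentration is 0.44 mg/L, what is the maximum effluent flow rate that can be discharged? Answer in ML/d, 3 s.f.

394 ML/d

7.1 µg/L = 0.0071 mg/L.
27.6 µg/L = 0.0276 mg/L.
Mass balance at complete mixing: C_std·(Q_w + Q_r) = Q_w·C_e + Q_r·C_b.
Rearranging, Q_w = Q_r·(C_std − C_b)/(C_e − C_std) = 91.7·(0.0276 − 0.0071) / (0.44 − 0.0276) = 4.558 m³/s.
= 393.8 ML/d.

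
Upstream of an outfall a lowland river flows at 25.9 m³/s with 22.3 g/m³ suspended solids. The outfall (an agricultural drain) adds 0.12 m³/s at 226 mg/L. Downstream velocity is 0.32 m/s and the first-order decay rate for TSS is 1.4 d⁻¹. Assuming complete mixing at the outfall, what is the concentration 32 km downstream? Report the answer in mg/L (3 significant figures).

After complete mixing, C₀ = (0.12·226 + 25.9·22.3) / 26.02 = 23.24 mg/L.
Travel time t = 3.2e+04 m / 0.32 m/s = 1e+05 s = 1.157 d.
C = 23.24·exp(−1.4·1.157) = 23.24·0.1978 = 4.597 mg/L.

4.60 mg/L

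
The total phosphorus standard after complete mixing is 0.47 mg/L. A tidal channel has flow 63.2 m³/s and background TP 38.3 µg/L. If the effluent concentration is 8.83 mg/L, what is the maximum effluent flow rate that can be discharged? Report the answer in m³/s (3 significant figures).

3.26 m³/s

38.3 µg/L = 0.0383 mg/L.
Mass balance at complete mixing: C_std·(Q_w + Q_r) = Q_w·C_e + Q_r·C_b.
Rearranging, Q_w = Q_r·(C_std − C_b)/(C_e − C_std) = 63.2·(0.47 − 0.0383) / (8.83 − 0.47) = 3.264 m³/s.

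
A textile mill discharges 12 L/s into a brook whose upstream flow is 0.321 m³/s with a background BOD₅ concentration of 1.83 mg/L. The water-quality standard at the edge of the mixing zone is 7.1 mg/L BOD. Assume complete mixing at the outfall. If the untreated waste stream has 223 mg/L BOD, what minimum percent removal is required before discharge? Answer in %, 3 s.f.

33.6 %

12 L/s = 0.012 m³/s.
Mass balance: 7.1·0.333 = 0.012·Cₑ + 0.321·1.83.
Cₑ = (2.364 − 0.5874) / 0.012 = 148.1 mg/L.
Required removal = 1 − 148.1/223 = 33.6 %.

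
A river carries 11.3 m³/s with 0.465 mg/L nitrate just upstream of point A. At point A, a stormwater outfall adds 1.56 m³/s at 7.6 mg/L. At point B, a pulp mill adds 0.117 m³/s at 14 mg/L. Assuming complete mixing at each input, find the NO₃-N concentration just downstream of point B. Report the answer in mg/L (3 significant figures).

After input A: C = (11.3·0.465 + 1.56·7.6) / 12.86 = 1.331 mg/L.
After input B: C = (12.86·1.331 + 0.117·14) / 12.98 = 1.445 mg/L.

1.44 mg/L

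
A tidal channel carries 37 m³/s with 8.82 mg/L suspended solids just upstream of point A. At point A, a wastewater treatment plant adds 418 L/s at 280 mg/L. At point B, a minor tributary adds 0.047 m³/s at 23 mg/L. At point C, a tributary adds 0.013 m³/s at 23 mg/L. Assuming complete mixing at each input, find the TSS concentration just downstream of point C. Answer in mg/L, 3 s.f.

11.9 mg/L

418 L/s = 0.418 m³/s.
After input A: C = (37·8.82 + 0.418·280) / 37.42 = 11.85 mg/L.
After input B: C = (37.42·11.85 + 0.047·23) / 37.46 = 11.86 mg/L.
After input C: C = (37.46·11.86 + 0.013·23) / 37.48 = 11.87 mg/L.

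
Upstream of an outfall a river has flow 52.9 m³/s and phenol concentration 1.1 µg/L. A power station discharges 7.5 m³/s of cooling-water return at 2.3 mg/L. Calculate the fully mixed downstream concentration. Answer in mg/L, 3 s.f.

0.287 mg/L

1.1 µg/L = 0.0011 mg/L.
By mass balance at complete mixing, C = (7.5·2.3 + 52.9·0.0011) / (7.5 + 52.9) = 17.31/60.4 = 0.2866 mg/L.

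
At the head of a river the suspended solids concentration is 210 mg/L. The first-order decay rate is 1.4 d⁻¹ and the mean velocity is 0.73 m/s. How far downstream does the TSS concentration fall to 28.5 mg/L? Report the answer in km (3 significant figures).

90.0 km

From C = C₀·e^(−kt), t = ln(C₀/C)/k = ln(210/28.5)/1.4 = 1.997/1.4 = 1.427 d.
Distance = v·t = 0.73 m/s × 1.233e+05 s = 8.998e+04 m = 89.98 km.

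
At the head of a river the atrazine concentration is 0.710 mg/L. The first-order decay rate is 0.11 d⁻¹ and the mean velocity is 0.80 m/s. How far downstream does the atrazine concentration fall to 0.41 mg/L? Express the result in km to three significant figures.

345 km

From C = C₀·e^(−kt), t = ln(C₀/C)/k = ln(0.710/0.41)/0.11 = 0.5491/0.11 = 4.992 d.
Distance = v·t = 0.80 m/s × 4.313e+05 s = 3.45e+05 m = 345 km.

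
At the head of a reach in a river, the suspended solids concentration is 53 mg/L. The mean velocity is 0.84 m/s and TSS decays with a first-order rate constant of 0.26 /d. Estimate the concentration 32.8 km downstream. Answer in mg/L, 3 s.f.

Travel time t = 32.8 km / 0.84 m/s = 3.28e+04/0.84 = 3.905e+04 s = 0.4519 d.
First-order decay: C = 53·exp(−0.26·0.4519) = 53·0.8891 = 47.12 mg/L.

47.1 mg/L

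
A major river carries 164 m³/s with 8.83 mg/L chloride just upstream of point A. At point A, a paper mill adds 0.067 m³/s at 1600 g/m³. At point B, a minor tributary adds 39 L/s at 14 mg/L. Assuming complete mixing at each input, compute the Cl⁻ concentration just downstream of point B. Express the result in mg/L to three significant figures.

9.48 mg/L

After input A: C = (164·8.83 + 0.067·1600) / 164.1 = 9.48 mg/L.
39 L/s = 0.039 m³/s.
After input B: C = (164.1·9.48 + 0.039·14) / 164.1 = 9.481 mg/L.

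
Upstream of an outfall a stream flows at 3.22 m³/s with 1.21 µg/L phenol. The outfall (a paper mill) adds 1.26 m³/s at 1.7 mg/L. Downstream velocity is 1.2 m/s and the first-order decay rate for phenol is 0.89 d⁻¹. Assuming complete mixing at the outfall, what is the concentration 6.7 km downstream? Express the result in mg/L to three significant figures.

1.21 µg/L = 0.00121 mg/L.
After complete mixing, C₀ = (1.26·1.7 + 3.22·0.00121) / 4.48 = 0.479 mg/L.
Travel time t = 6700 m / 1.2 m/s = 5583 s = 0.06462 d.
C = 0.479·exp(−0.89·0.06462) = 0.479·0.9441 = 0.4522 mg/L.

0.452 mg/L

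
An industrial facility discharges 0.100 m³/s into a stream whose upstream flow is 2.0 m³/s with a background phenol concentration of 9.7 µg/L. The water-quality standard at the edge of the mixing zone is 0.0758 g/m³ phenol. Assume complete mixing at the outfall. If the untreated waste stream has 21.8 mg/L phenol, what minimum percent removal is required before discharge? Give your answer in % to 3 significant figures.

9.7 µg/L = 0.0097 mg/L.
Mass balance: 0.0758·2.1 = 0.1·Cₑ + 2·0.0097.
Cₑ = (0.1592 − 0.0194) / 0.1 = 1.398 mg/L.
Required removal = 1 − 1.398/21.8 = 93.59 %.

93.6 %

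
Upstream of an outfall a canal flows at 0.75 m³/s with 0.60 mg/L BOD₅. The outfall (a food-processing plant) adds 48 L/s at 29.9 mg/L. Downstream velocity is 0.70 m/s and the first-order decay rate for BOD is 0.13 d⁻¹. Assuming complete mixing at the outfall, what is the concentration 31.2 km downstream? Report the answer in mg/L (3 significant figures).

2.21 mg/L

48 L/s = 0.048 m³/s.
After complete mixing, C₀ = (0.048·29.9 + 0.75·0.6) / 0.798 = 2.362 mg/L.
Travel time t = 3.12e+04 m / 0.70 m/s = 4.457e+04 s = 0.5159 d.
C = 2.362·exp(−0.13·0.5159) = 2.362·0.9351 = 2.209 mg/L.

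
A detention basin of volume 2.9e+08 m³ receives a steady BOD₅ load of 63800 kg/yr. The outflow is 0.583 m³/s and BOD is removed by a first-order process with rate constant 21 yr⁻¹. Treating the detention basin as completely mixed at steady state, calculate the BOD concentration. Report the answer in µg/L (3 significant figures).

10.4 µg/L

Outflow Q = 0.583 m³/s × 3.156e+07 s/yr = 1.84e+07 m³/yr.
Steady-state CSTR mass balance: W = Q·C + k·V·C, so C = W/(Q + kV).
Q + kV = 1.84e+07 + 21·2.9e+08 = 6.108e+09 m³/yr.
C = 63800/6.108e+09 = 1.044e-05 kg/m³ = 0.01044 mg/L = 10.44 µg/L.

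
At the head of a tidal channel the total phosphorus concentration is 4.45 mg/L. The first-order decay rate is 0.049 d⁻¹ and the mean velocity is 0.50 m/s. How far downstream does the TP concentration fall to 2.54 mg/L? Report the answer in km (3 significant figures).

494 km

From C = C₀·e^(−kt), t = ln(C₀/C)/k = ln(4.45/2.54)/0.049 = 0.5607/0.049 = 11.44 d.
Distance = v·t = 0.50 m/s × 9.887e+05 s = 4.944e+05 m = 494.4 km.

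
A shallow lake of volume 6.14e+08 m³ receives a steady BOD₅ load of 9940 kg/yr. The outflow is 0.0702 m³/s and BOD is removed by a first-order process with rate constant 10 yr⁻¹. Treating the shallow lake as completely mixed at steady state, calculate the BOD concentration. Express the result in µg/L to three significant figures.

1.62 µg/L

Outflow Q = 0.0702 m³/s × 3.156e+07 s/yr = 2.215e+06 m³/yr.
Steady-state CSTR mass balance: W = Q·C + k·V·C, so C = W/(Q + kV).
Q + kV = 2.215e+06 + 10·6.14e+08 = 6.142e+09 m³/yr.
C = 9940/6.142e+09 = 1.618e-06 kg/m³ = 0.001618 mg/L = 1.618 µg/L.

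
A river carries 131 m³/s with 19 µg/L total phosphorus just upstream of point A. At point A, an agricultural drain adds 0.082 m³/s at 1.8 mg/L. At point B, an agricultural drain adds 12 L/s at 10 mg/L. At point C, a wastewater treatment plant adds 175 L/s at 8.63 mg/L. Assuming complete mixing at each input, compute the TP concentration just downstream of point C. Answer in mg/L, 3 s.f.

19 µg/L = 0.019 mg/L.
After input A: C = (131·0.019 + 0.082·1.8) / 131.1 = 0.02011 mg/L.
12 L/s = 0.012 m³/s.
After input B: C = (131.1·0.02011 + 0.012·10) / 131.1 = 0.02103 mg/L.
175 L/s = 0.175 m³/s.
After input C: C = (131.1·0.02103 + 0.175·8.63) / 131.3 = 0.0325 mg/L.

0.0325 mg/L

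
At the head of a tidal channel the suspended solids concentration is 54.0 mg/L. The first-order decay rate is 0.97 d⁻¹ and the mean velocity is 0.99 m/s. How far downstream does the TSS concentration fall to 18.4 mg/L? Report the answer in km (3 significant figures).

From C = C₀·e^(−kt), t = ln(C₀/C)/k = ln(54.0/18.4)/0.97 = 1.077/0.97 = 1.11 d.
Distance = v·t = 0.99 m/s × 9.59e+04 s = 9.494e+04 m = 94.94 km.

94.9 km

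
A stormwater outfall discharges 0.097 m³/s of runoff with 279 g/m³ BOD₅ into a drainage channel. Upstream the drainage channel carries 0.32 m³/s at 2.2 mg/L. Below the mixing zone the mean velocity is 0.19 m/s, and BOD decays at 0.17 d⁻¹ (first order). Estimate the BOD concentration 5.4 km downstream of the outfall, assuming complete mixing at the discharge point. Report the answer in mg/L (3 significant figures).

After complete mixing, C₀ = (0.097·279 + 0.32·2.2) / 0.417 = 66.59 mg/L.
Travel time t = 5400 m / 0.19 m/s = 2.842e+04 s = 0.3289 d.
C = 66.59·exp(−0.17·0.3289) = 66.59·0.9456 = 62.97 mg/L.

63.0 mg/L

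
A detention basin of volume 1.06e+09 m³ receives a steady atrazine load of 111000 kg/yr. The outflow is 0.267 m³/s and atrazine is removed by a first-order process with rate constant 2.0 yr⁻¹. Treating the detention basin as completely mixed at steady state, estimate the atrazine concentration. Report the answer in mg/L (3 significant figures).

Outflow Q = 0.267 m³/s × 3.156e+07 s/yr = 8.426e+06 m³/yr.
Steady-state CSTR mass balance: W = Q·C + k·V·C, so C = W/(Q + kV).
Q + kV = 8.426e+06 + 2.0·1.06e+09 = 2.128e+09 m³/yr.
C = 111000/2.128e+09 = 5.215e-05 kg/m³ = 0.05215 mg/L.

0.0522 mg/L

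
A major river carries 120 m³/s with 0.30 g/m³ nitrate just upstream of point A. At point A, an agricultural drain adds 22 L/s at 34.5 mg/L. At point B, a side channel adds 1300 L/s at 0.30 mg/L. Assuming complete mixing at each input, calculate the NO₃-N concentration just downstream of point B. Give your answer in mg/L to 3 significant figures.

0.306 mg/L

22 L/s = 0.022 m³/s.
After input A: C = (120·0.3 + 0.022·34.5) / 120 = 0.3063 mg/L.
1300 L/s = 1.3 m³/s.
After input B: C = (120·0.3063 + 1.3·0.3) / 121.3 = 0.3062 mg/L.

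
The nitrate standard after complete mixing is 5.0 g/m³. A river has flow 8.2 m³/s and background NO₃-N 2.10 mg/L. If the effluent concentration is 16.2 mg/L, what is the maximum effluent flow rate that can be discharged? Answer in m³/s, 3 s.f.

2.12 m³/s

Mass balance at complete mixing: C_std·(Q_w + Q_r) = Q_w·C_e + Q_r·C_b.
Rearranging, Q_w = Q_r·(C_std − C_b)/(C_e − C_std) = 8.2·(5 − 2.1) / (16.2 − 5) = 2.123 m³/s.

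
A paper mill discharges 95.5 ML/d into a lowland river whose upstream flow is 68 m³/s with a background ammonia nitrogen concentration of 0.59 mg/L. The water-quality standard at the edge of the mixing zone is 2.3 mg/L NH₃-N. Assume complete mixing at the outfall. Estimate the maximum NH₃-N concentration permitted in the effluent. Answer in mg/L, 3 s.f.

107 mg/L

95.5 ML/d = 1.105 m³/s.
Mass balance: 2.3·69.11 = 1.105·Cₑ + 68·0.59.
Cₑ = (158.9 − 40.12) / 1.105 = 107.5 mg/L.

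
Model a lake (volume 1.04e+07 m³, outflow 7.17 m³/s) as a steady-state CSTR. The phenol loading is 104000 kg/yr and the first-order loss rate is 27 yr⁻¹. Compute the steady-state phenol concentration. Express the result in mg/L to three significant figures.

0.205 mg/L

Outflow Q = 7.17 m³/s × 3.156e+07 s/yr = 2.263e+08 m³/yr.
Steady-state CSTR mass balance: W = Q·C + k·V·C, so C = W/(Q + kV).
Q + kV = 2.263e+08 + 27·1.04e+07 = 5.071e+08 m³/yr.
C = 104000/5.071e+08 = 0.0002051 kg/m³ = 0.2051 mg/L.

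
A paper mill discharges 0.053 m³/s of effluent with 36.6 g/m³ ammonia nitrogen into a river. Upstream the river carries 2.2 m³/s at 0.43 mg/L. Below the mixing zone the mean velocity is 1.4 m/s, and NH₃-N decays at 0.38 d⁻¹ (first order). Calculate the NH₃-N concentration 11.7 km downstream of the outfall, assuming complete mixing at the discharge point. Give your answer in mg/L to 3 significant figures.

After complete mixing, C₀ = (0.053·36.6 + 2.2·0.43) / 2.253 = 1.281 mg/L.
Travel time t = 1.17e+04 m / 1.4 m/s = 8357 s = 0.09673 d.
C = 1.281·exp(−0.38·0.09673) = 1.281·0.9639 = 1.235 mg/L.

1.23 mg/L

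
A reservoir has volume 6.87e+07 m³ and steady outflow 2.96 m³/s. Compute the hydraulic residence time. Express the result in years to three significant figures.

Q = 2.96 m³/s × 3.156e+07 s/yr = 9.341e+07 m³/yr.
Hydraulic residence time τ = V/Q = 6.87e+07/9.341e+07 = 0.7355 yr.

0.735 yr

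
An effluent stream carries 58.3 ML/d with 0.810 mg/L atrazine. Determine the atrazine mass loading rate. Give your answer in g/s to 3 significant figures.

0.547 g/s

58.3 ML/d = 0.6748 m³/s.
Mass flux = Q·C = 0.6748 m³/s × 0.81 g/m³ = 0.5466 g/s.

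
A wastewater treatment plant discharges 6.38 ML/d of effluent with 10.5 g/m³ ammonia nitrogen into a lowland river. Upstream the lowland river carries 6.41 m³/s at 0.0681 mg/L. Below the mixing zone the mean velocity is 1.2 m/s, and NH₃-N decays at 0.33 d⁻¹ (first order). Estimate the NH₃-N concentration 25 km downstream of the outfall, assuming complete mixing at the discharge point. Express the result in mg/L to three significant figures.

6.38 ML/d = 0.07384 m³/s.
After complete mixing, C₀ = (0.07384·10.5 + 6.41·0.0681) / 6.484 = 0.1869 mg/L.
Travel time t = 2.5e+04 m / 1.2 m/s = 2.083e+04 s = 0.2411 d.
C = 0.1869·exp(−0.33·0.2411) = 0.1869·0.9235 = 0.1726 mg/L.

0.173 mg/L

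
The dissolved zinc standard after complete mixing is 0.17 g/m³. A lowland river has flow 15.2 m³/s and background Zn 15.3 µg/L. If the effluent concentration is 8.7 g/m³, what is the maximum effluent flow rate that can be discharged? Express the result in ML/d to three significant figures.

15.3 µg/L = 0.0153 mg/L.
Mass balance at complete mixing: C_std·(Q_w + Q_r) = Q_w·C_e + Q_r·C_b.
Rearranging, Q_w = Q_r·(C_std − C_b)/(C_e − C_std) = 15.2·(0.17 − 0.0153) / (8.7 − 0.17) = 0.2757 m³/s.
= 23.82 ML/d.

23.8 ML/d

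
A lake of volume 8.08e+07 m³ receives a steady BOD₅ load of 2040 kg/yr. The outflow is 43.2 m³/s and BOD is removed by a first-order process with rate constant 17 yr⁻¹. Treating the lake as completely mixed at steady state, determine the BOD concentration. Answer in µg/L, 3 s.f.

0.745 µg/L

Outflow Q = 43.2 m³/s × 3.156e+07 s/yr = 1.363e+09 m³/yr.
Steady-state CSTR mass balance: W = Q·C + k·V·C, so C = W/(Q + kV).
Q + kV = 1.363e+09 + 17·8.08e+07 = 2.737e+09 m³/yr.
C = 2040/2.737e+09 = 7.454e-07 kg/m³ = 0.0007454 mg/L = 0.7454 µg/L.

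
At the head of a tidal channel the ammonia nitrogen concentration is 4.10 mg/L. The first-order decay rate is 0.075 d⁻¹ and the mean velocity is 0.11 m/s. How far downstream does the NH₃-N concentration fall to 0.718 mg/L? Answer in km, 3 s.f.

From C = C₀·e^(−kt), t = ln(C₀/C)/k = ln(4.10/0.718)/0.075 = 1.742/0.075 = 23.23 d.
Distance = v·t = 0.11 m/s × 2.007e+06 s = 2.208e+05 m = 220.8 km.

221 km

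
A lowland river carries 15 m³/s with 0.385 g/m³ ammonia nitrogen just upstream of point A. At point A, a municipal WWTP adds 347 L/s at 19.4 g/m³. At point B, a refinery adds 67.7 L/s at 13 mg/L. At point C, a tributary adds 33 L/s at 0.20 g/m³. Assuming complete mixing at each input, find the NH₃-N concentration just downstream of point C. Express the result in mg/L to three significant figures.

347 L/s = 0.347 m³/s.
After input A: C = (15·0.385 + 0.347·19.4) / 15.35 = 0.8149 mg/L.
67.7 L/s = 0.0677 m³/s.
After input B: C = (15.35·0.8149 + 0.0677·13) / 15.41 = 0.8685 mg/L.
33 L/s = 0.033 m³/s.
After input C: C = (15.41·0.8685 + 0.033·0.2) / 15.45 = 0.867 mg/L.

0.867 mg/L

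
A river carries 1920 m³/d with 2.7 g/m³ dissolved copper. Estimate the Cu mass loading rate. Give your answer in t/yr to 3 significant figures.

1.89 t/yr

1920 m³/d = 0.02222 m³/s.
Mass flux = Q·C = 0.02222 m³/s × 2.7 g/m³ = 0.06 g/s.
= 0.06 g/s × 31.56 = 1.893 t/yr.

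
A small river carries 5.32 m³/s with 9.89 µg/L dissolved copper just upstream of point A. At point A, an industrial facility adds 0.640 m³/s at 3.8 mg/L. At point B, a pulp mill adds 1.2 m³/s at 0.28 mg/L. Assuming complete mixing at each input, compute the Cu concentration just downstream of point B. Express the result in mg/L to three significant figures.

9.89 µg/L = 0.00989 mg/L.
After input A: C = (5.32·0.00989 + 0.64·3.8) / 5.96 = 0.4169 mg/L.
After input B: C = (5.96·0.4169 + 1.2·0.28) / 7.16 = 0.3939 mg/L.

0.394 mg/L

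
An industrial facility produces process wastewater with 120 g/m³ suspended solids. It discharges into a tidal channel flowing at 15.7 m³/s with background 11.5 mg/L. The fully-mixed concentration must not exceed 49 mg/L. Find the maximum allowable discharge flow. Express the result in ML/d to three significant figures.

Mass balance at complete mixing: C_std·(Q_w + Q_r) = Q_w·C_e + Q_r·C_b.
Rearranging, Q_w = Q_r·(C_std − C_b)/(C_e − C_std) = 15.7·(49 − 11.5) / (120 − 49) = 8.292 m³/s.
= 716.5 ML/d.

716 ML/d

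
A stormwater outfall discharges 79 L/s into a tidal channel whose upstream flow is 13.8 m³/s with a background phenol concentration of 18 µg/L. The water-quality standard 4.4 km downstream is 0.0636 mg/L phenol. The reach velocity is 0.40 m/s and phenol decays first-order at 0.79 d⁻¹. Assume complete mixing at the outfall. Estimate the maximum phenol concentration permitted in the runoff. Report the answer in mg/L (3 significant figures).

9.21 mg/L

79 L/s = 0.079 m³/s.
18 µg/L = 0.018 mg/L.
Travel time to the compliance point: t = 4400/0.40 = 1.1e+04 s = 0.1273 d; decay factor exp(−0.79·0.1273) = 0.9043.
So the concentration just after mixing may be at most 0.0636/0.9043 = 0.07033 mg/L.
Mass balance: 0.07033·13.88 = 0.079·Cₑ + 13.8·0.018.
Cₑ = (0.9761 − 0.2484) / 0.079 = 9.211 mg/L.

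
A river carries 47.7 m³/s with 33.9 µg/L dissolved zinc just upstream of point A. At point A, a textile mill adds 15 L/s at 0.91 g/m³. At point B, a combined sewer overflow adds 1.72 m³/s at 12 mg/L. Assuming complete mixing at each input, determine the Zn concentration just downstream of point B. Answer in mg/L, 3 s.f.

33.9 µg/L = 0.0339 mg/L.
15 L/s = 0.015 m³/s.
After input A: C = (47.7·0.0339 + 0.015·0.91) / 47.72 = 0.03418 mg/L.
After input B: C = (47.72·0.03418 + 1.72·12) / 49.44 = 0.4505 mg/L.

0.451 mg/L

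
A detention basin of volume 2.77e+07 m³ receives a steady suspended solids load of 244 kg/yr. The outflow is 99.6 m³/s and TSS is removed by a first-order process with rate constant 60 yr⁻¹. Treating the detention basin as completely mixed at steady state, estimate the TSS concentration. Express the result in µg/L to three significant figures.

Outflow Q = 99.6 m³/s × 3.156e+07 s/yr = 3.143e+09 m³/yr.
Steady-state CSTR mass balance: W = Q·C + k·V·C, so C = W/(Q + kV).
Q + kV = 3.143e+09 + 60·2.77e+07 = 4.805e+09 m³/yr.
C = 244/4.805e+09 = 5.078e-08 kg/m³ = 5.078e-05 mg/L = 0.05078 µg/L.

0.0508 µg/L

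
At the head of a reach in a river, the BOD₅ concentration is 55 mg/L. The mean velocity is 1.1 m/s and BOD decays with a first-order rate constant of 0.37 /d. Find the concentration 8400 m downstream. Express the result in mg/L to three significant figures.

53.2 mg/L

Travel time t = 8400 m / 1.1 m/s = 8400/1.1 = 7636 s = 0.08838 d.
First-order decay: C = 55·exp(−0.37·0.08838) = 55·0.9678 = 53.23 mg/L.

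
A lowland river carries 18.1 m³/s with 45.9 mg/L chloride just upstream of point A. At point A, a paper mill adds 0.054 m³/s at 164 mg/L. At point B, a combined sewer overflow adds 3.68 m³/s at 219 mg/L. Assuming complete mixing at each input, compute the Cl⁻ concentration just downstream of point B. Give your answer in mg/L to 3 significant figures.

75.4 mg/L

After input A: C = (18.1·45.9 + 0.054·164) / 18.15 = 46.25 mg/L.
After input B: C = (18.15·46.25 + 3.68·219) / 21.83 = 75.37 mg/L.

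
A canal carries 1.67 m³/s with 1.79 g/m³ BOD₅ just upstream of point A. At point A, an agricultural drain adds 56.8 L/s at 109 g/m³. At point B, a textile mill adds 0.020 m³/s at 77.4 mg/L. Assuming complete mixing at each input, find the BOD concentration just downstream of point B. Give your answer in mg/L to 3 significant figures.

56.8 L/s = 0.0568 m³/s.
After input A: C = (1.67·1.79 + 0.0568·109) / 1.727 = 5.316 mg/L.
After input B: C = (1.727·5.316 + 0.02·77.4) / 1.747 = 6.142 mg/L.

6.14 mg/L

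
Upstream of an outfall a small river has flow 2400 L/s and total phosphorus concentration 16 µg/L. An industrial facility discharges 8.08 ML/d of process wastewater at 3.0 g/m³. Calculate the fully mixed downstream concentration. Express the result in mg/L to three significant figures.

8.08 ML/d = 0.09352 m³/s.
2400 L/s = 2.4 m³/s.
16 µg/L = 0.016 mg/L.
Flow-weighted mixing gives C = (0.09352·3 + 2.4·0.016) / (0.09352 + 2.4) = 0.319/2.494 = 0.1279 mg/L.

0.128 mg/L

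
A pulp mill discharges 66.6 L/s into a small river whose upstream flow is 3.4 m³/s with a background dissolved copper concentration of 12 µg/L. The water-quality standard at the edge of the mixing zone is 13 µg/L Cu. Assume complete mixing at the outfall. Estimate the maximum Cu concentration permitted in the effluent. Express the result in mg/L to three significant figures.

0.0641 mg/L

66.6 L/s = 0.0666 m³/s.
12 µg/L = 0.012 mg/L.
13 µg/L = 0.013 mg/L.
Mass balance: 0.013·3.467 = 0.0666·Cₑ + 3.4·0.012.
Cₑ = (0.04507 − 0.0408) / 0.0666 = 0.06405 mg/L.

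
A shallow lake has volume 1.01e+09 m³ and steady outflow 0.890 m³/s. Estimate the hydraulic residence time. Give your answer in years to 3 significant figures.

Q = 0.890 m³/s × 3.156e+07 s/yr = 2.809e+07 m³/yr.
Hydraulic residence time τ = V/Q = 1.01e+09/2.809e+07 = 35.96 yr.

36.0 yr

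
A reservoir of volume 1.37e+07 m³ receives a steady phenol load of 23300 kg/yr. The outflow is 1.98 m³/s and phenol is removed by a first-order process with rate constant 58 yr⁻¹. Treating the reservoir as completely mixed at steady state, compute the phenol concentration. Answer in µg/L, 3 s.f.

Outflow Q = 1.98 m³/s × 3.156e+07 s/yr = 6.248e+07 m³/yr.
Steady-state CSTR mass balance: W = Q·C + k·V·C, so C = W/(Q + kV).
Q + kV = 6.248e+07 + 58·1.37e+07 = 8.571e+08 m³/yr.
C = 23300/8.571e+08 = 2.719e-05 kg/m³ = 0.02719 mg/L = 27.19 µg/L.

27.2 µg/L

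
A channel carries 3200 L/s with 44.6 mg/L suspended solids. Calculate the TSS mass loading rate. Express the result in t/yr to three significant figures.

3200 L/s = 3.2 m³/s.
Mass flux = Q·C = 3.2 m³/s × 44.6 g/m³ = 142.7 g/s.
= 142.7 g/s × 31.56 = 4504 t/yr.

4500 t/yr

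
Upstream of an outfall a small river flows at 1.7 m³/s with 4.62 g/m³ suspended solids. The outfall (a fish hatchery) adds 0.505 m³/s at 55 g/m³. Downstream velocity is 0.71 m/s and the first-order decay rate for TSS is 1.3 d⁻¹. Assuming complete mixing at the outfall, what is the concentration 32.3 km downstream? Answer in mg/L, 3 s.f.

After complete mixing, C₀ = (0.505·55 + 1.7·4.62) / 2.205 = 16.16 mg/L.
Travel time t = 3.23e+04 m / 0.71 m/s = 4.549e+04 s = 0.5265 d.
C = 16.16·exp(−1.3·0.5265) = 16.16·0.5043 = 8.149 mg/L.

8.15 mg/L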